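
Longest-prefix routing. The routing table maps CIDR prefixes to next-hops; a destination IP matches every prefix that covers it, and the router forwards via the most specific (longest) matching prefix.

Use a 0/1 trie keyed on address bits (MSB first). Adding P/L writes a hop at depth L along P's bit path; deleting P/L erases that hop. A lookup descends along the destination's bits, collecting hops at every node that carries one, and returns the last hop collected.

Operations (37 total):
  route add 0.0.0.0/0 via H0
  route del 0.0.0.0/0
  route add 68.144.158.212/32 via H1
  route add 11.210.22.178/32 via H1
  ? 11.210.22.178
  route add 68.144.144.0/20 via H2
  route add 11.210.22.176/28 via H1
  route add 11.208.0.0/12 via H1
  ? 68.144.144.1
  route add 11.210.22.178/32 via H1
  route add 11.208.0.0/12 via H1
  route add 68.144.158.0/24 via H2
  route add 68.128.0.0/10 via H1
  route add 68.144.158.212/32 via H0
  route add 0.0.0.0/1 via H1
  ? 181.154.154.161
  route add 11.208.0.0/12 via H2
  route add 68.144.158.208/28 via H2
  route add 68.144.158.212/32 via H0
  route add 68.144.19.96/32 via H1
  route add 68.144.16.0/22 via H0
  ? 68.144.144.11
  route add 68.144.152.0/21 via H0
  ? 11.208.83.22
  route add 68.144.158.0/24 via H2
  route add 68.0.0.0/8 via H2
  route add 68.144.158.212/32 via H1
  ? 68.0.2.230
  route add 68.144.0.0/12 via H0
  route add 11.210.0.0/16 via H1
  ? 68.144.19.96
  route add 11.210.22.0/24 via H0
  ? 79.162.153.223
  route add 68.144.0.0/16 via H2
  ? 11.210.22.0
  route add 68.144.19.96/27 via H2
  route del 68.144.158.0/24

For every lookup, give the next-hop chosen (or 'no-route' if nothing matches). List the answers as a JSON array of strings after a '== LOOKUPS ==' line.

Apply in order:
  add 0.0.0.0/0 -> H0 at depth 0
  del 0.0.0.0/0 (clear depth 0)
  add 68.144.158.212/32 -> H1 at depth 32
  add 11.210.22.178/32 -> H1 at depth 32
  Q 11.210.22.178: descend 00001011110100100001011010110010 ; hops seen [H1] ; pick H1
  add 68.144.144.0/20 -> H2 at depth 20
  add 11.210.22.176/28 -> H1 at depth 28
  add 11.208.0.0/12 -> H1 at depth 12
  Q 68.144.144.1: descend 01000100100100001001 ; hops seen [H2] ; pick H2
  add 11.210.22.178/32 -> H1 at depth 32
  add 11.208.0.0/12 -> H1 at depth 12
  add 68.144.158.0/24 -> H2 at depth 24
  add 68.128.0.0/10 -> H1 at depth 10
  add 68.144.158.212/32 -> H0 at depth 32
  add 0.0.0.0/1 -> H1 at depth 1
  Q 181.154.154.161: descend ε ; hops seen [∅] ; pick no-route
  add 11.208.0.0/12 -> H2 at depth 12
  add 68.144.158.208/28 -> H2 at depth 28
  add 68.144.158.212/32 -> H0 at depth 32
  add 68.144.19.96/32 -> H1 at depth 32
  add 68.144.16.0/22 -> H0 at depth 22
  Q 68.144.144.11: descend 01000100100100001001 ; hops seen [H1,H1,H2] ; pick H2
  add 68.144.152.0/21 -> H0 at depth 21
  Q 11.208.83.22: descend 00001011110100 ; hops seen [H1,H2] ; pick H2
  add 68.144.158.0/24 -> H2 at depth 24
  add 68.0.0.0/8 -> H2 at depth 8
  add 68.144.158.212/32 -> H1 at depth 32
  Q 68.0.2.230: descend 01000100 ; hops seen [H1,H2] ; pick H2
  add 68.144.0.0/12 -> H0 at depth 12
  add 11.210.0.0/16 -> H1 at depth 16
  Q 68.144.19.96: descend 01000100100100000001001101100000 ; hops seen [H1,H2,H1,H0,H0,H1] ; pick H1
  add 11.210.22.0/24 -> H0 at depth 24
  Q 79.162.153.223: descend 0100 ; hops seen [H1] ; pick H1
  add 68.144.0.0/16 -> H2 at depth 16
  Q 11.210.22.0: descend 000010111101001000010110 ; hops seen [H1,H2,H1,H0] ; pick H0
  add 68.144.19.96/27 -> H2 at depth 27
  del 68.144.158.0/24 (clear depth 24)

== LOOKUPS ==
["H1","H2","no-route","H2","H2","H2","H1","H1","H0"]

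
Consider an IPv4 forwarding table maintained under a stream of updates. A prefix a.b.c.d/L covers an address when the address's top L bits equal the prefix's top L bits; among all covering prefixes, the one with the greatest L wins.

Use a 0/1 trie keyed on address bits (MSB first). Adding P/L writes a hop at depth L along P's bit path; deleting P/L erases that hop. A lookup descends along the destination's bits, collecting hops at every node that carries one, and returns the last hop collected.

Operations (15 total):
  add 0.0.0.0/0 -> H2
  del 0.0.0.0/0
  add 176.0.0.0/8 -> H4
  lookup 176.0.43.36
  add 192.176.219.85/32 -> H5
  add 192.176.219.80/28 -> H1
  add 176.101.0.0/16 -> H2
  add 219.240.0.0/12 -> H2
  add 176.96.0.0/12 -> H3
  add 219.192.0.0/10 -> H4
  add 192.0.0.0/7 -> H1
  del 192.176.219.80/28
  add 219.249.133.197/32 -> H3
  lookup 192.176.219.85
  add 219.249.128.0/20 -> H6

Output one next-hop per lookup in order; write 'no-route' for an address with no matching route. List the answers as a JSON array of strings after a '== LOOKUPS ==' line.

Process each operation:
  + 0.0.0.0/0 (H2) depth=0
  del 0.0.0.0/0 (clear depth 0)
  + 176.0.0.0/8 (H4) depth=8
  lookup 176.0.43.36: bits 10110000 walk d0:-→d1:-→d2:-→d3:-→d4:-→d5:-→d6:-→d7:-→d8:H4 -> H4
  + 192.176.219.85/32 (H5) depth=32
  + 192.176.219.80/28 (H1) depth=28
  + 176.101.0.0/16 (H2) depth=16
  + 219.240.0.0/12 (H2) depth=12
  + 176.96.0.0/12 (H3) depth=12
  + 219.192.0.0/10 (H4) depth=10
  + 192.0.0.0/7 (H1) depth=7
  del 192.176.219.80/28 (clear depth 28)
  + 219.249.133.197/32 (H3) depth=32
  lookup 192.176.219.85: bits 11000000101100001101101101010101 walk d0:-→d1:-→d2:-→d3:-→d4:-→d5:-→d6:-→d7:H1→d8:-→d9:-→d10:-→d11:-→d12:-→d13:-→d14:-→d15:-→d16:-→d17:-→d18:-→d19:-→d20:-→d21:-→d22:-→d23:-→d24:-→d25:-→d26:-→d27:-→d28:-→d29:-→d30:-→d31:-→d32:H5 -> H5
  + 219.249.128.0/20 (H6) depth=20

== LOOKUPS ==
["H4","H5"]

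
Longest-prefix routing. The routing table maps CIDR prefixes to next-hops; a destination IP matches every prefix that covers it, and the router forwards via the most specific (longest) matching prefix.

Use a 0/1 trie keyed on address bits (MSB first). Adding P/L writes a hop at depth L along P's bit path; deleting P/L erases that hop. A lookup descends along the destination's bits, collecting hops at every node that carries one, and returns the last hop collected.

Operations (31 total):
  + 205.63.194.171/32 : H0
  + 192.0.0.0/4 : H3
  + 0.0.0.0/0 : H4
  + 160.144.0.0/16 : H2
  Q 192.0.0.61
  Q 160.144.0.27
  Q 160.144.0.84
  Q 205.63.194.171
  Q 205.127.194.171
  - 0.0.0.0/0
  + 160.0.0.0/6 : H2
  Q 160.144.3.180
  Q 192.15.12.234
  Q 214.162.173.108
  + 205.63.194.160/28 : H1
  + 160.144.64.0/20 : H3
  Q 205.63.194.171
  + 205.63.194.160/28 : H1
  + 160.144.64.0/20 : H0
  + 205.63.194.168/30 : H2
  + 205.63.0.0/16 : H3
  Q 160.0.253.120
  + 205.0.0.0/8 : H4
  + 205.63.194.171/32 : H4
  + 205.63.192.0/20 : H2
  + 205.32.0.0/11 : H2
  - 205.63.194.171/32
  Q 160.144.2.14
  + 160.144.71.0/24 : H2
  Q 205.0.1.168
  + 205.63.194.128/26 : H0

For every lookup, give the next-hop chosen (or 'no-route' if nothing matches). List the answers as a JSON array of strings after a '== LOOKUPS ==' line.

Apply in order:
  + 205.63.194.171/32 (H0) depth=32
  + 192.0.0.0/4 (H3) depth=4
  + 0.0.0.0/0 (H4) depth=0
  + 160.144.0.0/16 (H2) depth=16
  Q 192.0.0.61: descend 1100 ; hops seen [H4,H3] ; pick H3
  Q 160.144.0.27: descend 1010000010010000 ; hops seen [H4,H2] ; pick H2
  Q 160.144.0.84: descend 1010000010010000 ; hops seen [H4,H2] ; pick H2
  Q 205.63.194.171: descend 11001101001111111100001010101011 ; hops seen [H4,H3,H0] ; pick H0
  Q 205.127.194.171: descend 110011010 ; hops seen [H4,H3] ; pick H3
  - 0.0.0.0/0 clear@0
  + 160.0.0.0/6 (H2) depth=6
  Q 160.144.3.180: descend 1010000010010000 ; hops seen [H2,H2] ; pick H2
  Q 192.15.12.234: descend 1100 ; hops seen [H3] ; pick H3
  Q 214.162.173.108: descend 110 ; hops seen [∅] ; pick no-route
  + 205.63.194.160/28 (H1) depth=28
  + 160.144.64.0/20 (H3) depth=20
  Q 205.63.194.171: descend 11001101001111111100001010101011 ; hops seen [H3,H1,H0] ; pick H0
  + 205.63.194.160/28 (H1) depth=28
  + 160.144.64.0/20 (H0) depth=20
  + 205.63.194.168/30 (H2) depth=30
  + 205.63.0.0/16 (H3) depth=16
  Q 160.0.253.120: descend 10100000 ; hops seen [H2] ; pick H2
  + 205.0.0.0/8 (H4) depth=8
  + 205.63.194.171/32 (H4) depth=32
  + 205.63.192.0/20 (H2) depth=20
  + 205.32.0.0/11 (H2) depth=11
  - 205.63.194.171/32 clear@32
  Q 160.144.2.14: descend 10100000100100000 ; hops seen [H2,H2] ; pick H2
  + 160.144.71.0/24 (H2) depth=24
  Q 205.0.1.168: descend 1100110100 ; hops seen [H3,H4] ; pick H4
  + 205.63.194.128/26 (H0) depth=26

== LOOKUPS ==
["H3","H2","H2","H0","H3","H2","H3","no-route","H0","H2","H2","H4"]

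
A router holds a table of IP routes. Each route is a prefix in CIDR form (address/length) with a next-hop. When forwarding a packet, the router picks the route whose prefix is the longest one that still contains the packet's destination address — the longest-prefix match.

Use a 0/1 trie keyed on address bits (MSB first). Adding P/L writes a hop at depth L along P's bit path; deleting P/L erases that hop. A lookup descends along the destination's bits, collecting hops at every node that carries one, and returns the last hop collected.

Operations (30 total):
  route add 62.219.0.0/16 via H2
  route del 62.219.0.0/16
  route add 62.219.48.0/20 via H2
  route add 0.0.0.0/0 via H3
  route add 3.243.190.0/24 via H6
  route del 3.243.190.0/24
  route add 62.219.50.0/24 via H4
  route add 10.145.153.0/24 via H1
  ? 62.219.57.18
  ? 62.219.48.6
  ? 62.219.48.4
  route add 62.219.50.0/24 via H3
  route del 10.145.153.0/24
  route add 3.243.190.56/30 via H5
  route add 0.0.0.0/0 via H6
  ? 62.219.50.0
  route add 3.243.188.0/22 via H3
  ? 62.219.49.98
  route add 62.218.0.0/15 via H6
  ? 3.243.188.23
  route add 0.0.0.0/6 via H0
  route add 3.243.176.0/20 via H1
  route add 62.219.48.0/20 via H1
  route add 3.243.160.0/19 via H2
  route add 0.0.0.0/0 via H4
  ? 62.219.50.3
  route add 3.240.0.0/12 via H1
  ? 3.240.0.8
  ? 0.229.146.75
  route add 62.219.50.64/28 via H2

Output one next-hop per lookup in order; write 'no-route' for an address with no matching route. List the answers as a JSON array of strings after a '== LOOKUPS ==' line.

Apply in order:
  + 62.219.0.0/16 (H2) depth=16
  - 62.219.0.0/16 clear@16
  + 62.219.48.0/20 (H2) depth=20
  + 0.0.0.0/0 (H3) depth=0
  + 3.243.190.0/24 (H6) depth=24
  - 3.243.190.0/24 clear@24
  + 62.219.50.0/24 (H4) depth=24
  + 10.145.153.0/24 (H1) depth=24
  lookup 62.219.57.18: bits 00111110110110110011 walk d0:H3→d1:-→d2:-→d3:-→d4:-→d5:-→d6:-→d7:-→d8:-→d9:-→d10:-→d11:-→d12:-→d13:-→d14:-→d15:-→d16:-→d17:-→d18:-→d19:-→d20:H2 -> H2
  lookup 62.219.48.6: bits 0011111011011011001100 walk d0:H3→d1:-→d2:-→d3:-→d4:-→d5:-→d6:-→d7:-→d8:-→d9:-→d10:-→d11:-→d12:-→d13:-→d14:-→d15:-→d16:-→d17:-→d18:-→d19:-→d20:H2→d21:-→d22:- -> H2
  lookup 62.219.48.4: bits 0011111011011011001100 walk d0:H3→d1:-→d2:-→d3:-→d4:-→d5:-→d6:-→d7:-→d8:-→d9:-→d10:-→d11:-→d12:-→d13:-→d14:-→d15:-→d16:-→d17:-→d18:-→d19:-→d20:H2→d21:-→d22:- -> H2
  + 62.219.50.0/24 (H3) depth=24
  - 10.145.153.0/24 clear@24
  + 3.243.190.56/30 (H5) depth=30
  + 0.0.0.0/0 (H6) depth=0
  lookup 62.219.50.0: bits 001111101101101100110010 walk d0:H6→d1:-→d2:-→d3:-→d4:-→d5:-→d6:-→d7:-→d8:-→d9:-→d10:-→d11:-→d12:-→d13:-→d14:-→d15:-→d16:-→d17:-→d18:-→d19:-→d20:H2→d21:-→d22:-→d23:-→d24:H3 -> H3
  + 3.243.188.0/22 (H3) depth=22
  lookup 62.219.49.98: bits 0011111011011011001100 walk d0:H6→d1:-→d2:-→d3:-→d4:-→d5:-→d6:-→d7:-→d8:-→d9:-→d10:-→d11:-→d12:-→d13:-→d14:-→d15:-→d16:-→d17:-→d18:-→d19:-→d20:H2→d21:-→d22:- -> H2
  + 62.218.0.0/15 (H6) depth=15
  lookup 3.243.188.23: bits 0000001111110011101111 walk d0:H6→d1:-→d2:-→d3:-→d4:-→d5:-→d6:-→d7:-→d8:-→d9:-→d10:-→d11:-→d12:-→d13:-→d14:-→d15:-→d16:-→d17:-→d18:-→d19:-→d20:-→d21:-→d22:H3 -> H3
  + 0.0.0.0/6 (H0) depth=6
  + 3.243.176.0/20 (H1) depth=20
  + 62.219.48.0/20 (H1) depth=20
  + 3.243.160.0/19 (H2) depth=19
  + 0.0.0.0/0 (H4) depth=0
  lookup 62.219.50.3: bits 001111101101101100110010 walk d0:H4→d1:-→d2:-→d3:-→d4:-→d5:-→d6:-→d7:-→d8:-→d9:-→d10:-→d11:-→d12:-→d13:-→d14:-→d15:H6→d16:-→d17:-→d18:-→d19:-→d20:H1→d21:-→d22:-→d23:-→d24:H3 -> H3
  + 3.240.0.0/12 (H1) depth=12
  lookup 3.240.0.8: bits 00000011111100 walk d0:H4→d1:-→d2:-→d3:-→d4:-→d5:-→d6:H0→d7:-→d8:-→d9:-→d10:-→d11:-→d12:H1→d13:-→d14:- -> H1
  lookup 0.229.146.75: bits 000000 walk d0:H4→d1:-→d2:-→d3:-→d4:-→d5:-→d6:H0 -> H0
  + 62.219.50.64/28 (H2) depth=28

== LOOKUPS ==
["H2","H2","H2","H3","H2","H3","H3","H1","H0"]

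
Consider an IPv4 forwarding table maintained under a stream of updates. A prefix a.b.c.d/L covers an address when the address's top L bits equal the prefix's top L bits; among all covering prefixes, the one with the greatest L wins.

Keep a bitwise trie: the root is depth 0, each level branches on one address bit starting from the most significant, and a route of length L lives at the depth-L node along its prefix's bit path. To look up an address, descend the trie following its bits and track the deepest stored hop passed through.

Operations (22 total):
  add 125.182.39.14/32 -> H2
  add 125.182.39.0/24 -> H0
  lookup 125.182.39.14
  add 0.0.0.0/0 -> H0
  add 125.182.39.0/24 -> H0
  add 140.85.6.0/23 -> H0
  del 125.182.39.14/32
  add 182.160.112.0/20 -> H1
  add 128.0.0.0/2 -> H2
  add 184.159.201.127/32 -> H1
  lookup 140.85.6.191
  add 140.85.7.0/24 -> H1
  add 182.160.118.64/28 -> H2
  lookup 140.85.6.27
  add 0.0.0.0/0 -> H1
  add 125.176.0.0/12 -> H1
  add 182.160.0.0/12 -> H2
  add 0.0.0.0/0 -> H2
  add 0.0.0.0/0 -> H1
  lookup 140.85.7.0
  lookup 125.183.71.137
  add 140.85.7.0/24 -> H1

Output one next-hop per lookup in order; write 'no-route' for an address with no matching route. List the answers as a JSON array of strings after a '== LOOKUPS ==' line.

Trace:
  add 125.182.39.14/32 -> H2 at depth 32
  add 125.182.39.0/24 -> H0 at depth 24
  Q 125.182.39.14: descend 01111101101101100010011100001110 ; hops seen [H0,H2] ; pick H2
  add 0.0.0.0/0 -> H0 at depth 0
  add 125.182.39.0/24 -> H0 at depth 24
  add 140.85.6.0/23 -> H0 at depth 23
  del 125.182.39.14/32 (clear depth 32)
  add 182.160.112.0/20 -> H1 at depth 20
  add 128.0.0.0/2 -> H2 at depth 2
  add 184.159.201.127/32 -> H1 at depth 32
  Q 140.85.6.191: descend 10001100010101010000011 ; hops seen [H0,H2,H0] ; pick H0
  add 140.85.7.0/24 -> H1 at depth 24
  add 182.160.118.64/28 -> H2 at depth 28
  Q 140.85.6.27: descend 10001100010101010000011 ; hops seen [H0,H2,H0] ; pick H0
  add 0.0.0.0/0 -> H1 at depth 0
  add 125.176.0.0/12 -> H1 at depth 12
  add 182.160.0.0/12 -> H2 at depth 12
  add 0.0.0.0/0 -> H2 at depth 0
  add 0.0.0.0/0 -> H1 at depth 0
  Q 140.85.7.0: descend 100011000101010100000111 ; hops seen [H1,H2,H0,H1] ; pick H1
  Q 125.183.71.137: descend 011111011011011 ; hops seen [H1,H1] ; pick H1
  add 140.85.7.0/24 -> H1 at depth 24

== LOOKUPS ==
["H2","H0","H0","H1","H1"]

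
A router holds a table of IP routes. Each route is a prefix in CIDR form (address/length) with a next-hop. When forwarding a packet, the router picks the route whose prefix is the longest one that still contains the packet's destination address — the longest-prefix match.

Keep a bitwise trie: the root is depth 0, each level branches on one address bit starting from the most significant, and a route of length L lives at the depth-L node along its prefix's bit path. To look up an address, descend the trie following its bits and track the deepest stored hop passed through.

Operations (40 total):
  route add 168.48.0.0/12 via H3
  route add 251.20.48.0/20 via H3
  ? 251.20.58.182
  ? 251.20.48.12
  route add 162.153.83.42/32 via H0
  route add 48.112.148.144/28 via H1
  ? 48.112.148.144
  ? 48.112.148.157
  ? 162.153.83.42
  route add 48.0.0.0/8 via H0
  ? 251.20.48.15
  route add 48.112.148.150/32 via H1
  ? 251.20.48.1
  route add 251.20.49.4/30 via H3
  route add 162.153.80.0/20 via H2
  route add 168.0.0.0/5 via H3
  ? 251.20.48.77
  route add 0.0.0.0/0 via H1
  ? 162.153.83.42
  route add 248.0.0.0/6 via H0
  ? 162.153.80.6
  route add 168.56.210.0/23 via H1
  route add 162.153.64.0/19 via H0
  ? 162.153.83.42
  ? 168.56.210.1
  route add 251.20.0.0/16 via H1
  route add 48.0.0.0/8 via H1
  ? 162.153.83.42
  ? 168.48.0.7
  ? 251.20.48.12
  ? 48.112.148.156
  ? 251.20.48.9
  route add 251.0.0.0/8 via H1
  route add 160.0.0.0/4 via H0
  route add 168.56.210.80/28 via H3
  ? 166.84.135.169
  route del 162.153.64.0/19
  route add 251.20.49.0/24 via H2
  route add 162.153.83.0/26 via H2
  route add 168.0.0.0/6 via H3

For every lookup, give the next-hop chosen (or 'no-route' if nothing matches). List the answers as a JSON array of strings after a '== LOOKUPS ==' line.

Process each operation:
  add 168.48.0.0/12 -> H3 at depth 12
  add 251.20.48.0/20 -> H3 at depth 20
  Q 251.20.58.182: descend 11111011000101000011 ; hops seen [H3] ; pick H3
  Q 251.20.48.12: descend 11111011000101000011 ; hops seen [H3] ; pick H3
  add 162.153.83.42/32 -> H0 at depth 32
  add 48.112.148.144/28 -> H1 at depth 28
  Q 48.112.148.144: descend 0011000001110000100101001001 ; hops seen [H1] ; pick H1
  Q 48.112.148.157: descend 0011000001110000100101001001 ; hops seen [H1] ; pick H1
  Q 162.153.83.42: descend 10100010100110010101001100101010 ; hops seen [H0] ; pick H0
  add 48.0.0.0/8 -> H0 at depth 8
  Q 251.20.48.15: descend 11111011000101000011 ; hops seen [H3] ; pick H3
  add 48.112.148.150/32 -> H1 at depth 32
  Q 251.20.48.1: descend 11111011000101000011 ; hops seen [H3] ; pick H3
  add 251.20.49.4/30 -> H3 at depth 30
  add 162.153.80.0/20 -> H2 at depth 20
  add 168.0.0.0/5 -> H3 at depth 5
  Q 251.20.48.77: descend 11111011000101000011000 ; hops seen [H3] ; pick H3
  add 0.0.0.0/0 -> H1 at depth 0
  Q 162.153.83.42: descend 10100010100110010101001100101010 ; hops seen [H1,H2,H0] ; pick H0
  add 248.0.0.0/6 -> H0 at depth 6
  Q 162.153.80.6: descend 1010001010011001010100 ; hops seen [H1,H2] ; pick H2
  add 168.56.210.0/23 -> H1 at depth 23
  add 162.153.64.0/19 -> H0 at depth 19
  Q 162.153.83.42: descend 10100010100110010101001100101010 ; hops seen [H1,H0,H2,H0] ; pick H0
  Q 168.56.210.1: descend 10101000001110001101001 ; hops seen [H1,H3,H3,H1] ; pick H1
  add 251.20.0.0/16 -> H1 at depth 16
  add 48.0.0.0/8 -> H1 at depth 8
  Q 162.153.83.42: descend 10100010100110010101001100101010 ; hops seen [H1,H0,H2,H0] ; pick H0
  Q 168.48.0.7: descend 101010000011 ; hops seen [H1,H3,H3] ; pick H3
  Q 251.20.48.12: descend 11111011000101000011000 ; hops seen [H1,H0,H1,H3] ; pick H3
  Q 48.112.148.156: descend 0011000001110000100101001001 ; hops seen [H1,H1,H1] ; pick H1
  Q 251.20.48.9: descend 11111011000101000011000 ; hops seen [H1,H0,H1,H3] ; pick H3
  add 251.0.0.0/8 -> H1 at depth 8
  add 160.0.0.0/4 -> H0 at depth 4
  add 168.56.210.80/28 -> H3 at depth 28
  Q 166.84.135.169: descend 10100 ; hops seen [H1,H0] ; pick H0
  - 162.153.64.0/19 clear@19
  add 251.20.49.0/24 -> H2 at depth 24
  add 162.153.83.0/26 -> H2 at depth 26
  add 168.0.0.0/6 -> H3 at depth 6

== LOOKUPS ==
["H3","H3","H1","H1","H0","H3","H3","H3","H0","H2","H0","H1","H0","H3","H3","H1","H3","H0"]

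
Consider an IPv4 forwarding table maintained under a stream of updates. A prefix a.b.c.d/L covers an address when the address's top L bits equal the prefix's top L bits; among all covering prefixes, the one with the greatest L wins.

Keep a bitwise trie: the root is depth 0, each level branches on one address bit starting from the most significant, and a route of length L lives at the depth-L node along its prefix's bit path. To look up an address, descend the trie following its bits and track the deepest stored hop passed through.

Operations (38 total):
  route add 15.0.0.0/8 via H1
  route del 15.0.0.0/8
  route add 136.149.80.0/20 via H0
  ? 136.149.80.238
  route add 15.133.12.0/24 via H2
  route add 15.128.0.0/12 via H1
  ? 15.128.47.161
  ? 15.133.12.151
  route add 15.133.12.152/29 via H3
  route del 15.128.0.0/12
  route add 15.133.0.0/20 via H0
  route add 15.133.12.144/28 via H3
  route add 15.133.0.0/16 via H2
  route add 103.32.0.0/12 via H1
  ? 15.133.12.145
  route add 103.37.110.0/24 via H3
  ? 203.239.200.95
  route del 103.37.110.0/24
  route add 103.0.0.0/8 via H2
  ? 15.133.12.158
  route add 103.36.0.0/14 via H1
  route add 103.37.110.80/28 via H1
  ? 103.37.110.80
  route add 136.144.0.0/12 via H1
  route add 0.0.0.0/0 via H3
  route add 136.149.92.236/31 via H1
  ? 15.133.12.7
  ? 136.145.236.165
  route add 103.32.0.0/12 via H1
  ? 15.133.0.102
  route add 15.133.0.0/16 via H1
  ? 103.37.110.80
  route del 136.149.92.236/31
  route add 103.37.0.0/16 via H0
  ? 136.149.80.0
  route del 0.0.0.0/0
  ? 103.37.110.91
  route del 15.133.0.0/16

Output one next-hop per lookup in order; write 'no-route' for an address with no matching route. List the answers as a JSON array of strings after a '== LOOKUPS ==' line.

Trace:
  + 15.0.0.0/8 (H1) depth=8
  del 15.0.0.0/8 (clear depth 8)
  + 136.149.80.0/20 (H0) depth=20
  ? 136.149.80.238  path d0:-→d1:-→d2:-→d3:-→d4:-→d5:-→d6:-→d7:-→d8:-→d9:-→d10:-→d11:-→d12:-→d13:-→d14:-→d15:-→d16:-→d17:-→d18:-→d19:-→d20:H0  best=H0
  + 15.133.12.0/24 (H2) depth=24
  + 15.128.0.0/12 (H1) depth=12
  ? 15.128.47.161  path d0:-→d1:-→d2:-→d3:-→d4:-→d5:-→d6:-→d7:-→d8:-→d9:-→d10:-→d11:-→d12:H1→d13:-  best=H1
  ? 15.133.12.151  path d0:-→d1:-→d2:-→d3:-→d4:-→d5:-→d6:-→d7:-→d8:-→d9:-→d10:-→d11:-→d12:H1→d13:-→d14:-→d15:-→d16:-→d17:-→d18:-→d19:-→d20:-→d21:-→d22:-→d23:-→d24:H2  best=H2
  + 15.133.12.152/29 (H3) depth=29
  del 15.128.0.0/12 (clear depth 12)
  + 15.133.0.0/20 (H0) depth=20
  + 15.133.12.144/28 (H3) depth=28
  + 15.133.0.0/16 (H2) depth=16
  + 103.32.0.0/12 (H1) depth=12
  ? 15.133.12.145  path d0:-→d1:-→d2:-→d3:-→d4:-→d5:-→d6:-→d7:-→d8:-→d9:-→d10:-→d11:-→d12:-→d13:-→d14:-→d15:-→d16:H2→d17:-→d18:-→d19:-→d20:H0→d21:-→d22:-→d23:-→d24:H2→d25:-→d26:-→d27:-→d28:H3  best=H3
  + 103.37.110.0/24 (H3) depth=24
  ? 203.239.200.95  path d0:-→d1:-  best=no-route
  del 103.37.110.0/24 (clear depth 24)
  + 103.0.0.0/8 (H2) depth=8
  ? 15.133.12.158  path d0:-→d1:-→d2:-→d3:-→d4:-→d5:-→d6:-→d7:-→d8:-→d9:-→d10:-→d11:-→d12:-→d13:-→d14:-→d15:-→d16:H2→d17:-→d18:-→d19:-→d20:H0→d21:-→d22:-→d23:-→d24:H2→d25:-→d26:-→d27:-→d28:H3→d29:H3  best=H3
  + 103.36.0.0/14 (H1) depth=14
  + 103.37.110.80/28 (H1) depth=28
  ? 103.37.110.80  path d0:-→d1:-→d2:-→d3:-→d4:-→d5:-→d6:-→d7:-→d8:H2→d9:-→d10:-→d11:-→d12:H1→d13:-→d14:H1→d15:-→d16:-→d17:-→d18:-→d19:-→d20:-→d21:-→d22:-→d23:-→d24:-→d25:-→d26:-→d27:-→d28:H1  best=H1
  + 136.144.0.0/12 (H1) depth=12
  + 0.0.0.0/0 (H3) depth=0
  + 136.149.92.236/31 (H1) depth=31
  ? 15.133.12.7  path d0:H3→d1:-→d2:-→d3:-→d4:-→d5:-→d6:-→d7:-→d8:-→d9:-→d10:-→d11:-→d12:-→d13:-→d14:-→d15:-→d16:H2→d17:-→d18:-→d19:-→d20:H0→d21:-→d22:-→d23:-→d24:H2  best=H2
  ? 136.145.236.165  path d0:H3→d1:-→d2:-→d3:-→d4:-→d5:-→d6:-→d7:-→d8:-→d9:-→d10:-→d11:-→d12:H1→d13:-  best=H1
  + 103.32.0.0/12 (H1) depth=12
  ? 15.133.0.102  path d0:H3→d1:-→d2:-→d3:-→d4:-→d5:-→d6:-→d7:-→d8:-→d9:-→d10:-→d11:-→d12:-→d13:-→d14:-→d15:-→d16:H2→d17:-→d18:-→d19:-→d20:H0  best=H0
  + 15.133.0.0/16 (H1) depth=16
  ? 103.37.110.80  path d0:H3→d1:-→d2:-→d3:-→d4:-→d5:-→d6:-→d7:-→d8:H2→d9:-→d10:-→d11:-→d12:H1→d13:-→d14:H1→d15:-→d16:-→d17:-→d18:-→d19:-→d20:-→d21:-→d22:-→d23:-→d24:-→d25:-→d26:-→d27:-→d28:H1  best=H1
  del 136.149.92.236/31 (clear depth 31)
  + 103.37.0.0/16 (H0) depth=16
  ? 136.149.80.0  path d0:H3→d1:-→d2:-→d3:-→d4:-→d5:-→d6:-→d7:-→d8:-→d9:-→d10:-→d11:-→d12:H1→d13:-→d14:-→d15:-→d16:-→d17:-→d18:-→d19:-→d20:H0  best=H0
  del 0.0.0.0/0 (clear depth 0)
  ? 103.37.110.91  path d0:-→d1:-→d2:-→d3:-→d4:-→d5:-→d6:-→d7:-→d8:H2→d9:-→d10:-→d11:-→d12:H1→d13:-→d14:H1→d15:-→d16:H0→d17:-→d18:-→d19:-→d20:-→d21:-→d22:-→d23:-→d24:-→d25:-→d26:-→d27:-→d28:H1  best=H1
  del 15.133.0.0/16 (clear depth 16)

== LOOKUPS ==
["H0","H1","H2","H3","no-route","H3","H1","H2","H1","H0","H1","H0","H1"]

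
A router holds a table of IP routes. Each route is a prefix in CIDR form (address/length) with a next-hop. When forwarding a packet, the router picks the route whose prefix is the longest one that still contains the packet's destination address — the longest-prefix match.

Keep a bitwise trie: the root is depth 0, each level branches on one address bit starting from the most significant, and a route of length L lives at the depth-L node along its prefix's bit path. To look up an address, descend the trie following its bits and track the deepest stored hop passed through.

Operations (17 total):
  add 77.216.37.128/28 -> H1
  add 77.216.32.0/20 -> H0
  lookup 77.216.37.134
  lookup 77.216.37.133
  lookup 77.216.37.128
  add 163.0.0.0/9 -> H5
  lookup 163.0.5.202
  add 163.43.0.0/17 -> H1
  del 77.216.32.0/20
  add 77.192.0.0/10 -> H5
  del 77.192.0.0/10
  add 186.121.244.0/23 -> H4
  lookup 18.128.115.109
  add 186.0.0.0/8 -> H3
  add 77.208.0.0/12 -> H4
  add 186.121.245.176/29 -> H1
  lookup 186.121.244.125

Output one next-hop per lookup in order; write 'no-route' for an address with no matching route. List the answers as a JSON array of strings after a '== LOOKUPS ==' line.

Process each operation:
  add 77.216.37.128/28 -> H1 at depth 28
  add 77.216.32.0/20 -> H0 at depth 20
  Q 77.216.37.134: descend 0100110111011000001001011000 ; hops seen [H0,H1] ; pick H1
  Q 77.216.37.133: descend 0100110111011000001001011000 ; hops seen [H0,H1] ; pick H1
  Q 77.216.37.128: descend 0100110111011000001001011000 ; hops seen [H0,H1] ; pick H1
  add 163.0.0.0/9 -> H5 at depth 9
  Q 163.0.5.202: descend 101000110 ; hops seen [H5] ; pick H5
  add 163.43.0.0/17 -> H1 at depth 17
  del 77.216.32.0/20 (clear depth 20)
  add 77.192.0.0/10 -> H5 at depth 10
  del 77.192.0.0/10 (clear depth 10)
  add 186.121.244.0/23 -> H4 at depth 23
  Q 18.128.115.109: descend 0 ; hops seen [∅] ; pick no-route
  add 186.0.0.0/8 -> H3 at depth 8
  add 77.208.0.0/12 -> H4 at depth 12
  add 186.121.245.176/29 -> H1 at depth 29
  Q 186.121.244.125: descend 10111010011110011111010 ; hops seen [H3,H4] ; pick H4

== LOOKUPS ==
["H1","H1","H1","H5","no-route","H4"]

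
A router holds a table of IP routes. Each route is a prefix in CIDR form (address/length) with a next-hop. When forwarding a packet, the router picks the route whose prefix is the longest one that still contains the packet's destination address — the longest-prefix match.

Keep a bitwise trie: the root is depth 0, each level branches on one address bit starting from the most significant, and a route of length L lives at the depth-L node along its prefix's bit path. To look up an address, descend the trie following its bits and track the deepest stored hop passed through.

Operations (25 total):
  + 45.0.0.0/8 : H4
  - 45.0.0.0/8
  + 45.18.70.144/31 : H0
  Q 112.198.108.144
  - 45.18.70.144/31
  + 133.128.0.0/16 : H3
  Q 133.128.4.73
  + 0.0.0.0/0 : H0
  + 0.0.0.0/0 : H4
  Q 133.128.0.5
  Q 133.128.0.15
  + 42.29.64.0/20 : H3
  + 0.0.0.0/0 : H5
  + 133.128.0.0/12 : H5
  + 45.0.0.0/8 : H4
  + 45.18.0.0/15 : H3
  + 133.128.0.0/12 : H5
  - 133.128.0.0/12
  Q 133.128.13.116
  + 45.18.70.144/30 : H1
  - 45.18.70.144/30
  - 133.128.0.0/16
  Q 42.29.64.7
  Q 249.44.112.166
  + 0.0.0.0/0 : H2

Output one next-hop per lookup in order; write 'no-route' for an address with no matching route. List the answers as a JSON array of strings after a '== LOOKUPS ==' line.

Process each operation:
  + 45.0.0.0/8 (H4) depth=8
  - 45.0.0.0/8 clear@8
  + 45.18.70.144/31 (H0) depth=31
  lookup 112.198.108.144: bits 0 walk d0:-→d1:- -> no-route
  - 45.18.70.144/31 clear@31
  + 133.128.0.0/16 (H3) depth=16
  lookup 133.128.4.73: bits 1000010110000000 walk d0:-→d1:-→d2:-→d3:-→d4:-→d5:-→d6:-→d7:-→d8:-→d9:-→d10:-→d11:-→d12:-→d13:-→d14:-→d15:-→d16:H3 -> H3
  + 0.0.0.0/0 (H0) depth=0
  + 0.0.0.0/0 (H4) depth=0
  lookup 133.128.0.5: bits 1000010110000000 walk d0:H4→d1:-→d2:-→d3:-→d4:-→d5:-→d6:-→d7:-→d8:-→d9:-→d10:-→d11:-→d12:-→d13:-→d14:-→d15:-→d16:H3 -> H3
  lookup 133.128.0.15: bits 1000010110000000 walk d0:H4→d1:-→d2:-→d3:-→d4:-→d5:-→d6:-→d7:-→d8:-→d9:-→d10:-→d11:-→d12:-→d13:-→d14:-→d15:-→d16:H3 -> H3
  + 42.29.64.0/20 (H3) depth=20
  + 0.0.0.0/0 (H5) depth=0
  + 133.128.0.0/12 (H5) depth=12
  + 45.0.0.0/8 (H4) depth=8
  + 45.18.0.0/15 (H3) depth=15
  + 133.128.0.0/12 (H5) depth=12
  - 133.128.0.0/12 clear@12
  lookup 133.128.13.116: bits 1000010110000000 walk d0:H5→d1:-→d2:-→d3:-→d4:-→d5:-→d6:-→d7:-→d8:-→d9:-→d10:-→d11:-→d12:-→d13:-→d14:-→d15:-→d16:H3 -> H3
  + 45.18.70.144/30 (H1) depth=30
  - 45.18.70.144/30 clear@30
  - 133.128.0.0/16 clear@16
  lookup 42.29.64.7: bits 00101010000111010100 walk d0:H5→d1:-→d2:-→d3:-→d4:-→d5:-→d6:-→d7:-→d8:-→d9:-→d10:-→d11:-→d12:-→d13:-→d14:-→d15:-→d16:-→d17:-→d18:-→d19:-→d20:H3 -> H3
  lookup 249.44.112.166: bits 1 walk d0:H5→d1:- -> H5
  + 0.0.0.0/0 (H2) depth=0

== LOOKUPS ==
["no-route","H3","H3","H3","H3","H3","H5"]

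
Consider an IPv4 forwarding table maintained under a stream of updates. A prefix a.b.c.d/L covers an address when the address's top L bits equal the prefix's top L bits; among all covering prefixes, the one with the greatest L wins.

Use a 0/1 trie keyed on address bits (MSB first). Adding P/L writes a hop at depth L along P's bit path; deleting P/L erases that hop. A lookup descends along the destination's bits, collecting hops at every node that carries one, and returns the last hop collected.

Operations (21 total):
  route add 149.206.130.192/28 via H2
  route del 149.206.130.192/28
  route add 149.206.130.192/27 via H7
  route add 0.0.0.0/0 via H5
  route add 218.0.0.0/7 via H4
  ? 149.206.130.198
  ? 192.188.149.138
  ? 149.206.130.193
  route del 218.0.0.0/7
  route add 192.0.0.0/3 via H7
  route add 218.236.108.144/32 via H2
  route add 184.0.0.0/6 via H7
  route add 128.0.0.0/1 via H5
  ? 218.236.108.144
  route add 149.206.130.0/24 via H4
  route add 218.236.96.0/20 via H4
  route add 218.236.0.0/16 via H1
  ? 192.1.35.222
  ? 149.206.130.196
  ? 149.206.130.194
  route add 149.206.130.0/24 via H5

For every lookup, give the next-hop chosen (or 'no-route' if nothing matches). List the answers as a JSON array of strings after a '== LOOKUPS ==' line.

Trace:
  + 149.206.130.192/28 (H2) depth=28
  del 149.206.130.192/28 (clear depth 28)
  + 149.206.130.192/27 (H7) depth=27
  + 0.0.0.0/0 (H5) depth=0
  + 218.0.0.0/7 (H4) depth=7
  ? 149.206.130.198  path d0:H5→d1:-→d2:-→d3:-→d4:-→d5:-→d6:-→d7:-→d8:-→d9:-→d10:-→d11:-→d12:-→d13:-→d14:-→d15:-→d16:-→d17:-→d18:-→d19:-→d20:-→d21:-→d22:-→d23:-→d24:-→d25:-→d26:-→d27:H7→d28:-  best=H7
  ? 192.188.149.138  path d0:H5→d1:-→d2:-→d3:-  best=H5
  ? 149.206.130.193  path d0:H5→d1:-→d2:-→d3:-→d4:-→d5:-→d6:-→d7:-→d8:-→d9:-→d10:-→d11:-→d12:-→d13:-→d14:-→d15:-→d16:-→d17:-→d18:-→d19:-→d20:-→d21:-→d22:-→d23:-→d24:-→d25:-→d26:-→d27:H7→d28:-  best=H7
  del 218.0.0.0/7 (clear depth 7)
  + 192.0.0.0/3 (H7) depth=3
  + 218.236.108.144/32 (H2) depth=32
  + 184.0.0.0/6 (H7) depth=6
  + 128.0.0.0/1 (H5) depth=1
  ? 218.236.108.144  path d0:H5→d1:H5→d2:-→d3:H7→d4:-→d5:-→d6:-→d7:-→d8:-→d9:-→d10:-→d11:-→d12:-→d13:-→d14:-→d15:-→d16:-→d17:-→d18:-→d19:-→d20:-→d21:-→d22:-→d23:-→d24:-→d25:-→d26:-→d27:-→d28:-→d29:-→d30:-→d31:-→d32:H2  best=H2
  + 149.206.130.0/24 (H4) depth=24
  + 218.236.96.0/20 (H4) depth=20
  + 218.236.0.0/16 (H1) depth=16
  ? 192.1.35.222  path d0:H5→d1:H5→d2:-→d3:H7  best=H7
  ? 149.206.130.196  path d0:H5→d1:H5→d2:-→d3:-→d4:-→d5:-→d6:-→d7:-→d8:-→d9:-→d10:-→d11:-→d12:-→d13:-→d14:-→d15:-→d16:-→d17:-→d18:-→d19:-→d20:-→d21:-→d22:-→d23:-→d24:H4→d25:-→d26:-→d27:H7→d28:-  best=H7
  ? 149.206.130.194  path d0:H5→d1:H5→d2:-→d3:-→d4:-→d5:-→d6:-→d7:-→d8:-→d9:-→d10:-→d11:-→d12:-→d13:-→d14:-→d15:-→d16:-→d17:-→d18:-→d19:-→d20:-→d21:-→d22:-→d23:-→d24:H4→d25:-→d26:-→d27:H7→d28:-  best=H7
  + 149.206.130.0/24 (H5) depth=24

== LOOKUPS ==
["H7","H5","H7","H2","H7","H7","H7"]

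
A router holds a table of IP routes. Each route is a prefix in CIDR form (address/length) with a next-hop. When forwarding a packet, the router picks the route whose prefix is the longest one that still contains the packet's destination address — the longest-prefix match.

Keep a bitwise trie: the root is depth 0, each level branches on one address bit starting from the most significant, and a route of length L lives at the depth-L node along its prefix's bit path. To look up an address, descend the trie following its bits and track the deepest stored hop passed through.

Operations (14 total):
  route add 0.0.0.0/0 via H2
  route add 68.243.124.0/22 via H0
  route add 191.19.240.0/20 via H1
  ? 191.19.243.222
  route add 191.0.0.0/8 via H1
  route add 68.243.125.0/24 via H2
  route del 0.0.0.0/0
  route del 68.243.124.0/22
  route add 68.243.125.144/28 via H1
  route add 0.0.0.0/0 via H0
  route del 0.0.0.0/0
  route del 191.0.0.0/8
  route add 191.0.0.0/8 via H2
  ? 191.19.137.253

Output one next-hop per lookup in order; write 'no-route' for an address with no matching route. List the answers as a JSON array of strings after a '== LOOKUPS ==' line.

Process each operation:
  + 0.0.0.0/0 (H2) depth=0
  + 68.243.124.0/22 (H0) depth=22
  + 191.19.240.0/20 (H1) depth=20
  ? 191.19.243.222  path d0:H2→d1:-→d2:-→d3:-→d4:-→d5:-→d6:-→d7:-→d8:-→d9:-→d10:-→d11:-→d12:-→d13:-→d14:-→d15:-→d16:-→d17:-→d18:-→d19:-→d20:H1  best=H1
  + 191.0.0.0/8 (H1) depth=8
  + 68.243.125.0/24 (H2) depth=24
  del 0.0.0.0/0 (clear depth 0)
  del 68.243.124.0/22 (clear depth 22)
  + 68.243.125.144/28 (H1) depth=28
  + 0.0.0.0/0 (H0) depth=0
  del 0.0.0.0/0 (clear depth 0)
  del 191.0.0.0/8 (clear depth 8)
  + 191.0.0.0/8 (H2) depth=8
  ? 191.19.137.253  path d0:-→d1:-→d2:-→d3:-→d4:-→d5:-→d6:-→d7:-→d8:H2→d9:-→d10:-→d11:-→d12:-→d13:-→d14:-→d15:-→d16:-→d17:-  best=H2

== LOOKUPS ==
["H1","H2"]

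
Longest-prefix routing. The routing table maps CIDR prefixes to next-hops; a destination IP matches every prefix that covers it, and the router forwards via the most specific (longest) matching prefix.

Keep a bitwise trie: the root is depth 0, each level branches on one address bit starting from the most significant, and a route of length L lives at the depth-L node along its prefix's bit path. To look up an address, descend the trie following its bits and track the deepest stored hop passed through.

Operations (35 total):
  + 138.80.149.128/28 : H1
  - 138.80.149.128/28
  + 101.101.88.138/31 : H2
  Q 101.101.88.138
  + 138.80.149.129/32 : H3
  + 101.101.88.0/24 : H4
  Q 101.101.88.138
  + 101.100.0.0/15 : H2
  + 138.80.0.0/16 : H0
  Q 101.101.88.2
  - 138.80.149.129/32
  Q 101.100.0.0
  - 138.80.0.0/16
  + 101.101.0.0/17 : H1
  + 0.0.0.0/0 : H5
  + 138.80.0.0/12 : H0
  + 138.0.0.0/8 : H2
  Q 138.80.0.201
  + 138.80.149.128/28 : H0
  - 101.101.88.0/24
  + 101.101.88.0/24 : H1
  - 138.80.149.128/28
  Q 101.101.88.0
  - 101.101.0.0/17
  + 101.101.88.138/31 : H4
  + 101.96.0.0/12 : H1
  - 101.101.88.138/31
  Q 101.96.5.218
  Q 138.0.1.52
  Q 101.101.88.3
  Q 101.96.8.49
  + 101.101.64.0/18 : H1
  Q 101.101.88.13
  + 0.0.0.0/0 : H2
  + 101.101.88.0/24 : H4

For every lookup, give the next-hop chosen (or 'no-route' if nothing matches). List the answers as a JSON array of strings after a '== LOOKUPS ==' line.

Apply in order:
  add 138.80.149.128/28 -> H1 at depth 28
  - 138.80.149.128/28 clear@28
  add 101.101.88.138/31 -> H2 at depth 31
  Q 101.101.88.138: descend 0110010101100101010110001000101 ; hops seen [H2] ; pick H2
  add 138.80.149.129/32 -> H3 at depth 32
  add 101.101.88.0/24 -> H4 at depth 24
  Q 101.101.88.138: descend 0110010101100101010110001000101 ; hops seen [H4,H2] ; pick H2
  add 101.100.0.0/15 -> H2 at depth 15
  add 138.80.0.0/16 -> H0 at depth 16
  Q 101.101.88.2: descend 011001010110010101011000 ; hops seen [H2,H4] ; pick H4
  - 138.80.149.129/32 clear@32
  Q 101.100.0.0: descend 011001010110010 ; hops seen [H2] ; pick H2
  - 138.80.0.0/16 clear@16
  add 101.101.0.0/17 -> H1 at depth 17
  add 0.0.0.0/0 -> H5 at depth 0
  add 138.80.0.0/12 -> H0 at depth 12
  add 138.0.0.0/8 -> H2 at depth 8
  Q 138.80.0.201: descend 1000101001010000 ; hops seen [H5,H2,H0] ; pick H0
  add 138.80.149.128/28 -> H0 at depth 28
  - 101.101.88.0/24 clear@24
  add 101.101.88.0/24 -> H1 at depth 24
  - 138.80.149.128/28 clear@28
  Q 101.101.88.0: descend 011001010110010101011000 ; hops seen [H5,H2,H1,H1] ; pick H1
  - 101.101.0.0/17 clear@17
  add 101.101.88.138/31 -> H4 at depth 31
  add 101.96.0.0/12 -> H1 at depth 12
  - 101.101.88.138/31 clear@31
  Q 101.96.5.218: descend 0110010101100 ; hops seen [H5,H1] ; pick H1
  Q 138.0.1.52: descend 100010100 ; hops seen [H5,H2] ; pick H2
  Q 101.101.88.3: descend 011001010110010101011000 ; hops seen [H5,H1,H2,H1] ; pick H1
  Q 101.96.8.49: descend 0110010101100 ; hops seen [H5,H1] ; pick H1
  add 101.101.64.0/18 -> H1 at depth 18
  Q 101.101.88.13: descend 011001010110010101011000 ; hops seen [H5,H1,H2,H1,H1] ; pick H1
  add 0.0.0.0/0 -> H2 at depth 0
  add 101.101.88.0/24 -> H4 at depth 24

== LOOKUPS ==
["H2","H2","H4","H2","H0","H1","H1","H2","H1","H1","H1"]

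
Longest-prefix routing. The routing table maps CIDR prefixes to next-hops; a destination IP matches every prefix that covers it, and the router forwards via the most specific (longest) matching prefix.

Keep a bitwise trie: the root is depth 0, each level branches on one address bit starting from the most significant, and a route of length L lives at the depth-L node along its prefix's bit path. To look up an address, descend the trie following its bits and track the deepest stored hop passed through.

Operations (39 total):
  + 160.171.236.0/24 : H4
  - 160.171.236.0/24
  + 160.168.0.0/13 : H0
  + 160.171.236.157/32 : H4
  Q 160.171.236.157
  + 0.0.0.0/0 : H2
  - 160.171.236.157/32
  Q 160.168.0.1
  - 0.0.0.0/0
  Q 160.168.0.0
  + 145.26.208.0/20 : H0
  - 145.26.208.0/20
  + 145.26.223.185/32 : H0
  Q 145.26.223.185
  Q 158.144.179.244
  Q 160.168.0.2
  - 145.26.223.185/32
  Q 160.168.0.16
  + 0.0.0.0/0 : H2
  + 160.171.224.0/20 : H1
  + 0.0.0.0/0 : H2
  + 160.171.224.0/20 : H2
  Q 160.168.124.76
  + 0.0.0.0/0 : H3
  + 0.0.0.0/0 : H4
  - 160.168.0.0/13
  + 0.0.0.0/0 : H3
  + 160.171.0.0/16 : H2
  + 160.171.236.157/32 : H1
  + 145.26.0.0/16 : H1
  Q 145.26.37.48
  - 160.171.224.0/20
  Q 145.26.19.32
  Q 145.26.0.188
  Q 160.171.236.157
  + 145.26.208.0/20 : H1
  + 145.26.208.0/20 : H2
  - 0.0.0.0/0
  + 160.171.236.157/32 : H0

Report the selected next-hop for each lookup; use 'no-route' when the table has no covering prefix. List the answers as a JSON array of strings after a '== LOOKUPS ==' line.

Process each operation:
  + 160.171.236.0/24 (H4) depth=24
  - 160.171.236.0/24 clear@24
  + 160.168.0.0/13 (H0) depth=13
  + 160.171.236.157/32 (H4) depth=32
  ? 160.171.236.157  path d0:-→d1:-→d2:-→d3:-→d4:-→d5:-→d6:-→d7:-→d8:-→d9:-→d10:-→d11:-→d12:-→d13:H0→d14:-→d15:-→d16:-→d17:-→d18:-→d19:-→d20:-→d21:-→d22:-→d23:-→d24:-→d25:-→d26:-→d27:-→d28:-→d29:-→d30:-→d31:-→d32:H4  best=H4
  + 0.0.0.0/0 (H2) depth=0
  - 160.171.236.157/32 clear@32
  ? 160.168.0.1  path d0:H2→d1:-→d2:-→d3:-→d4:-→d5:-→d6:-→d7:-→d8:-→d9:-→d10:-→d11:-→d12:-→d13:H0→d14:-  best=H0
  - 0.0.0.0/0 clear@0
  ? 160.168.0.0  path d0:-→d1:-→d2:-→d3:-→d4:-→d5:-→d6:-→d7:-→d8:-→d9:-→d10:-→d11:-→d12:-→d13:H0→d14:-  best=H0
  + 145.26.208.0/20 (H0) depth=20
  - 145.26.208.0/20 clear@20
  + 145.26.223.185/32 (H0) depth=32
  ? 145.26.223.185  path d0:-→d1:-→d2:-→d3:-→d4:-→d5:-→d6:-→d7:-→d8:-→d9:-→d10:-→d11:-→d12:-→d13:-→d14:-→d15:-→d16:-→d17:-→d18:-→d19:-→d20:-→d21:-→d22:-→d23:-→d24:-→d25:-→d26:-→d27:-→d28:-→d29:-→d30:-→d31:-→d32:H0  best=H0
  ? 158.144.179.244  path d0:-→d1:-→d2:-→d3:-→d4:-  best=no-route
  ? 160.168.0.2  path d0:-→d1:-→d2:-→d3:-→d4:-→d5:-→d6:-→d7:-→d8:-→d9:-→d10:-→d11:-→d12:-→d13:H0→d14:-  best=H0
  - 145.26.223.185/32 clear@32
  ? 160.168.0.16  path d0:-→d1:-→d2:-→d3:-→d4:-→d5:-→d6:-→d7:-→d8:-→d9:-→d10:-→d11:-→d12:-→d13:H0→d14:-  best=H0
  + 0.0.0.0/0 (H2) depth=0
  + 160.171.224.0/20 (H1) depth=20
  + 0.0.0.0/0 (H2) depth=0
  + 160.171.224.0/20 (H2) depth=20
  ? 160.168.124.76  path d0:H2→d1:-→d2:-→d3:-→d4:-→d5:-→d6:-→d7:-→d8:-→d9:-→d10:-→d11:-→d12:-→d13:H0→d14:-  best=H0
  + 0.0.0.0/0 (H3) depth=0
  + 0.0.0.0/0 (H4) depth=0
  - 160.168.0.0/13 clear@13
  + 0.0.0.0/0 (H3) depth=0
  + 160.171.0.0/16 (H2) depth=16
  + 160.171.236.157/32 (H1) depth=32
  + 145.26.0.0/16 (H1) depth=16
  ? 145.26.37.48  path d0:H3→d1:-→d2:-→d3:-→d4:-→d5:-→d6:-→d7:-→d8:-→d9:-→d10:-→d11:-→d12:-→d13:-→d14:-→d15:-→d16:H1  best=H1
  - 160.171.224.0/20 clear@20
  ? 145.26.19.32  path d0:H3→d1:-→d2:-→d3:-→d4:-→d5:-→d6:-→d7:-→d8:-→d9:-→d10:-→d11:-→d12:-→d13:-→d14:-→d15:-→d16:H1  best=H1
  ? 145.26.0.188  path d0:H3→d1:-→d2:-→d3:-→d4:-→d5:-→d6:-→d7:-→d8:-→d9:-→d10:-→d11:-→d12:-→d13:-→d14:-→d15:-→d16:H1  best=H1
  ? 160.171.236.157  path d0:H3→d1:-→d2:-→d3:-→d4:-→d5:-→d6:-→d7:-→d8:-→d9:-→d10:-→d11:-→d12:-→d13:-→d14:-→d15:-→d16:H2→d17:-→d18:-→d19:-→d20:-→d21:-→d22:-→d23:-→d24:-→d25:-→d26:-→d27:-→d28:-→d29:-→d30:-→d31:-→d32:H1  best=H1
  + 145.26.208.0/20 (H1) depth=20
  + 145.26.208.0/20 (H2) depth=20
  - 0.0.0.0/0 clear@0
  + 160.171.236.157/32 (H0) depth=32

== LOOKUPS ==
["H4","H0","H0","H0","no-route","H0","H0","H0","H1","H1","H1","H1"]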